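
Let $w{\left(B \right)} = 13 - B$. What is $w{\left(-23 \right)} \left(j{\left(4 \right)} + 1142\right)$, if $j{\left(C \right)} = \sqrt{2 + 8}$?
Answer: $41112 + 36 \sqrt{10} \approx 41226.0$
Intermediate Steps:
$j{\left(C \right)} = \sqrt{10}$
$w{\left(-23 \right)} \left(j{\left(4 \right)} + 1142\right) = \left(13 - -23\right) \left(\sqrt{10} + 1142\right) = \left(13 + 23\right) \left(1142 + \sqrt{10}\right) = 36 \left(1142 + \sqrt{10}\right) = 41112 + 36 \sqrt{10}$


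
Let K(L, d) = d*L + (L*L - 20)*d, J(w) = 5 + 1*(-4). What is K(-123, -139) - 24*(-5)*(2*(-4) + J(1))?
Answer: -2083894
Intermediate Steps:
J(w) = 1 (J(w) = 5 - 4 = 1)
K(L, d) = L*d + d*(-20 + L**2) (K(L, d) = L*d + (L**2 - 20)*d = L*d + (-20 + L**2)*d = L*d + d*(-20 + L**2))
K(-123, -139) - 24*(-5)*(2*(-4) + J(1)) = -139*(-20 - 123 + (-123)**2) - 24*(-5)*(2*(-4) + 1) = -139*(-20 - 123 + 15129) - (-120)*(-8 + 1) = -139*14986 - (-120)*(-7) = -2083054 - 1*840 = -2083054 - 840 = -2083894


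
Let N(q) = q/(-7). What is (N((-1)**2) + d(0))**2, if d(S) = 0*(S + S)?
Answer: 1/49 ≈ 0.020408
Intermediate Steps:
N(q) = -q/7 (N(q) = q*(-1/7) = -q/7)
d(S) = 0 (d(S) = 0*(2*S) = 0)
(N((-1)**2) + d(0))**2 = (-1/7*(-1)**2 + 0)**2 = (-1/7*1 + 0)**2 = (-1/7 + 0)**2 = (-1/7)**2 = 1/49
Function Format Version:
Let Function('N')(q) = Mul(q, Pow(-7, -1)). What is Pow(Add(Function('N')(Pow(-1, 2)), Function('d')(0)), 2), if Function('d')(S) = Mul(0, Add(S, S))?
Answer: Rational(1, 49) ≈ 0.020408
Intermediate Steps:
Function('N')(q) = Mul(Rational(-1, 7), q) (Function('N')(q) = Mul(q, Rational(-1, 7)) = Mul(Rational(-1, 7), q))
Function('d')(S) = 0 (Function('d')(S) = Mul(0, Mul(2, S)) = 0)
Pow(Add(Function('N')(Pow(-1, 2)), Function('d')(0)), 2) = Pow(Add(Mul(Rational(-1, 7), Pow(-1, 2)), 0), 2) = Pow(Add(Mul(Rational(-1, 7), 1), 0), 2) = Pow(Add(Rational(-1, 7), 0), 2) = Pow(Rational(-1, 7), 2) = Rational(1, 49)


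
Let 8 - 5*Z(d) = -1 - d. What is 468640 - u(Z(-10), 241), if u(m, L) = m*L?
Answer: 2343441/5 ≈ 4.6869e+5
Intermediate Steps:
Z(d) = 9/5 + d/5 (Z(d) = 8/5 - (-1 - d)/5 = 8/5 + (⅕ + d/5) = 9/5 + d/5)
u(m, L) = L*m
468640 - u(Z(-10), 241) = 468640 - 241*(9/5 + (⅕)*(-10)) = 468640 - 241*(9/5 - 2) = 468640 - 241*(-1)/5 = 468640 - 1*(-241/5) = 468640 + 241/5 = 2343441/5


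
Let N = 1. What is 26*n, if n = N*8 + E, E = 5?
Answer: 338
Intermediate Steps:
n = 13 (n = 1*8 + 5 = 8 + 5 = 13)
26*n = 26*13 = 338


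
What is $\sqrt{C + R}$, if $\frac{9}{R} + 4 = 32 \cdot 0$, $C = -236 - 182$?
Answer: $\frac{41 i}{2} \approx 20.5 i$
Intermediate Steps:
$C = -418$ ($C = -236 - 182 = -418$)
$R = - \frac{9}{4}$ ($R = \frac{9}{-4 + 32 \cdot 0} = \frac{9}{-4 + 0} = \frac{9}{-4} = 9 \left(- \frac{1}{4}\right) = - \frac{9}{4} \approx -2.25$)
$\sqrt{C + R} = \sqrt{-418 - \frac{9}{4}} = \sqrt{- \frac{1681}{4}} = \frac{41 i}{2}$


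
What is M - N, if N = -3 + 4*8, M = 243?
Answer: 214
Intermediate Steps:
N = 29 (N = -3 + 32 = 29)
M - N = 243 - 1*29 = 243 - 29 = 214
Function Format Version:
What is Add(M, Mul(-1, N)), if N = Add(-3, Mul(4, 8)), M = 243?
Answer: 214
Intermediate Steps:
N = 29 (N = Add(-3, 32) = 29)
Add(M, Mul(-1, N)) = Add(243, Mul(-1, 29)) = Add(243, -29) = 214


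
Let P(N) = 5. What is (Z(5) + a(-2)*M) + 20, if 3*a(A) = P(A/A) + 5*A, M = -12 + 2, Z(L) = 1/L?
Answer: 553/15 ≈ 36.867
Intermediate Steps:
M = -10
a(A) = 5/3 + 5*A/3 (a(A) = (5 + 5*A)/3 = 5/3 + 5*A/3)
(Z(5) + a(-2)*M) + 20 = (1/5 + (5/3 + (5/3)*(-2))*(-10)) + 20 = (⅕ + (5/3 - 10/3)*(-10)) + 20 = (⅕ - 5/3*(-10)) + 20 = (⅕ + 50/3) + 20 = 253/15 + 20 = 553/15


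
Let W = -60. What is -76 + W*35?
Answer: -2176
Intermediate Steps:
-76 + W*35 = -76 - 60*35 = -76 - 2100 = -2176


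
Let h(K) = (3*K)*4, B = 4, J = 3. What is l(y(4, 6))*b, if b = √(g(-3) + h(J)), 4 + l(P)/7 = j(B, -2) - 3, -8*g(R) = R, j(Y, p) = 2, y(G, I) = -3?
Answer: -35*√582/4 ≈ -211.09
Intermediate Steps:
g(R) = -R/8
h(K) = 12*K
l(P) = -35 (l(P) = -28 + 7*(2 - 3) = -28 + 7*(-1) = -28 - 7 = -35)
b = √582/4 (b = √(-⅛*(-3) + 12*3) = √(3/8 + 36) = √(291/8) = √582/4 ≈ 6.0312)
l(y(4, 6))*b = -35*√582/4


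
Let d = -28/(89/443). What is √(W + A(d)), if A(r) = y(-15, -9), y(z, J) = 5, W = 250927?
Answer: 2*√62733 ≈ 500.93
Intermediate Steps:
d = -12404/89 (d = -28/(89*(1/443)) = -28/89/443 = -28*443/89 = -12404/89 ≈ -139.37)
A(r) = 5
√(W + A(d)) = √(250927 + 5) = √250932 = 2*√62733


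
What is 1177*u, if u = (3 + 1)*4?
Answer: 18832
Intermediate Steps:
u = 16 (u = 4*4 = 16)
1177*u = 1177*16 = 18832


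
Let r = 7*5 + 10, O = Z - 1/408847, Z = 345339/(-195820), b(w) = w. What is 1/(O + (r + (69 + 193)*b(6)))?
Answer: 80060419540/129316507386227 ≈ 0.00061910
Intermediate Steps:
Z = -345339/195820 (Z = 345339*(-1/195820) = -345339/195820 ≈ -1.7636)
O = -141191009953/80060419540 (O = -345339/195820 - 1/408847 = -141191009953/80060419540 ≈ -1.7636)
r = 45 (r = 35 + 10 = 45)
1/(O + (r + (69 + 193)*b(6))) = 1/(-141191009953/80060419540 + (45 + (69 + 193)*6)) = 1/(-141191009953/80060419540 + (45 + 262*6)) = 1/(-141191009953/80060419540 + (45 + 1572)) = 1/(-141191009953/80060419540 + 1617) = 1/(129316507386227/80060419540) = 80060419540/129316507386227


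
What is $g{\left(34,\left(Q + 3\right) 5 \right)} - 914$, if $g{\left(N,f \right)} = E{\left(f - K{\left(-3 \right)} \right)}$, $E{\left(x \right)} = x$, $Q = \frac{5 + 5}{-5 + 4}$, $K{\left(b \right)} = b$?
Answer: $-946$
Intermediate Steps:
$Q = -10$ ($Q = \frac{10}{-1} = 10 \left(-1\right) = -10$)
$g{\left(N,f \right)} = 3 + f$ ($g{\left(N,f \right)} = f - -3 = f + 3 = 3 + f$)
$g{\left(34,\left(Q + 3\right) 5 \right)} - 914 = \left(3 + \left(-10 + 3\right) 5\right) - 914 = \left(3 - 35\right) - 914 = -32 - 914 = -946$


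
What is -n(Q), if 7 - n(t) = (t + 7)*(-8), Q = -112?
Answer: 833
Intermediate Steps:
n(t) = 63 + 8*t (n(t) = 7 - (t + 7)*(-8) = 7 - (7 + t)*(-8) = 7 - (-56 - 8*t) = 7 + (56 + 8*t) = 63 + 8*t)
-n(Q) = -(63 + 8*(-112)) = -(63 - 896) = -1*(-833) = 833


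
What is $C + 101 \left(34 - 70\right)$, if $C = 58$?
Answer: $-3578$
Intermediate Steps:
$C + 101 \left(34 - 70\right) = 58 + 101 \left(34 - 70\right) = 58 + 101 \left(-36\right) = 58 - 3636 = -3578$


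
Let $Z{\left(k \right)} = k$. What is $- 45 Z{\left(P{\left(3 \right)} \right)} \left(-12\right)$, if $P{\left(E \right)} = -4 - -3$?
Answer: $-540$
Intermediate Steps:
$P{\left(E \right)} = -1$ ($P{\left(E \right)} = -4 + 3 = -1$)
$- 45 Z{\left(P{\left(3 \right)} \right)} \left(-12\right) = \left(-45\right) \left(-1\right) \left(-12\right) = 45 \left(-12\right) = -540$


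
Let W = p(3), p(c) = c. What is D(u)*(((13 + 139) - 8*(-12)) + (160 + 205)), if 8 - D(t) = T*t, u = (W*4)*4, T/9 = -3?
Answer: 799352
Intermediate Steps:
T = -27 (T = 9*(-3) = -27)
W = 3
u = 48 (u = (3*4)*4 = 12*4 = 48)
D(t) = 8 + 27*t (D(t) = 8 - (-27)*t = 8 + 27*t)
D(u)*(((13 + 139) - 8*(-12)) + (160 + 205)) = (8 + 27*48)*(((13 + 139) - 8*(-12)) + (160 + 205)) = (8 + 1296)*((152 + 96) + 365) = 1304*(248 + 365) = 1304*613 = 799352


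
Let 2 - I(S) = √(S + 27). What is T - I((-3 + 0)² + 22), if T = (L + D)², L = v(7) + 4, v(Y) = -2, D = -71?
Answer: 4759 + √58 ≈ 4766.6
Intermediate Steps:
L = 2 (L = -2 + 4 = 2)
I(S) = 2 - √(27 + S) (I(S) = 2 - √(S + 27) = 2 - √(27 + S))
T = 4761 (T = (2 - 71)² = (-69)² = 4761)
T - I((-3 + 0)² + 22) = 4761 - (2 - √(27 + ((-3 + 0)² + 22))) = 4761 - (2 - √(27 + ((-3)² + 22))) = 4761 - (2 - √(27 + (9 + 22))) = 4761 - (2 - √(27 + 31)) = 4761 - (2 - √58) = 4761 + (-2 + √58) = 4759 + √58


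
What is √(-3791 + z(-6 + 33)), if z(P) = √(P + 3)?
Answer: √(-3791 + √30) ≈ 61.527*I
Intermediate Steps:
z(P) = √(3 + P)
√(-3791 + z(-6 + 33)) = √(-3791 + √(3 + (-6 + 33))) = √(-3791 + √(3 + 27)) = √(-3791 + √30)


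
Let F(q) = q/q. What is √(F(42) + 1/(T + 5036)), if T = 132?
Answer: √1669587/1292 ≈ 1.0001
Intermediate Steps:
F(q) = 1
√(F(42) + 1/(T + 5036)) = √(1 + 1/(132 + 5036)) = √(1 + 1/5168) = √(5169/5168) = √1669587/1292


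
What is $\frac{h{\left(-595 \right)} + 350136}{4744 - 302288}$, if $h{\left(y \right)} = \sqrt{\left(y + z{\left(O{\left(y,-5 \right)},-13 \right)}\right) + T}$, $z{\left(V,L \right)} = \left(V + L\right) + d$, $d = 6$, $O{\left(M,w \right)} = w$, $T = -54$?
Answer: $- \frac{43767}{37193} - \frac{i \sqrt{661}}{297544} \approx -1.1768 - 8.6407 \cdot 10^{-5} i$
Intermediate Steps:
$z{\left(V,L \right)} = 6 + L + V$ ($z{\left(V,L \right)} = \left(V + L\right) + 6 = \left(L + V\right) + 6 = 6 + L + V$)
$h{\left(y \right)} = \sqrt{-66 + y}$ ($h{\left(y \right)} = \sqrt{\left(y - 12\right) - 54} = \sqrt{\left(-12 + y\right) - 54} = \sqrt{-66 + y}$)
$\frac{h{\left(-595 \right)} + 350136}{4744 - 302288} = \frac{\sqrt{-66 - 595} + 350136}{4744 - 302288} = \frac{\sqrt{-661} + 350136}{-297544} = \left(i \sqrt{661} + 350136\right) \left(- \frac{1}{297544}\right) = \left(350136 + i \sqrt{661}\right) \left(- \frac{1}{297544}\right) = - \frac{43767}{37193} - \frac{i \sqrt{661}}{297544}$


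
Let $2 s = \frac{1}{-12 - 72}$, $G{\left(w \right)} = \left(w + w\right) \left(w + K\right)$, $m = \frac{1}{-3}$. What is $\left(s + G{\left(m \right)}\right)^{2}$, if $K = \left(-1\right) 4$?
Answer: $\frac{2111209}{254016} \approx 8.3113$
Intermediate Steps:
$m = - \frac{1}{3} \approx -0.33333$
$K = -4$
$G{\left(w \right)} = 2 w \left(-4 + w\right)$ ($G{\left(w \right)} = \left(w + w\right) \left(w - 4\right) = 2 w \left(-4 + w\right)$)
$s = - \frac{1}{168}$ ($s = \frac{1}{2 \left(-12 - 72\right)} = \frac{1}{2 \left(-84\right)} = \frac{1}{2} \left(- \frac{1}{84}\right) = - \frac{1}{168} \approx -0.0059524$)
$\left(s + G{\left(m \right)}\right)^{2} = \left(- \frac{1}{168} + 2 \left(- \frac{1}{3}\right) \left(-4 - \frac{1}{3}\right)\right)^{2} = \left(- \frac{1}{168} + 2 \left(- \frac{1}{3}\right) \left(- \frac{13}{3}\right)\right)^{2} = \left(- \frac{1}{168} + \frac{26}{9}\right)^{2} = \left(\frac{1453}{504}\right)^{2} = \frac{2111209}{254016}$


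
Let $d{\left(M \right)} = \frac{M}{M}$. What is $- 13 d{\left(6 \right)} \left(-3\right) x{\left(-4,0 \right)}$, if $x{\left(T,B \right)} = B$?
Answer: $0$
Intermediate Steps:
$d{\left(M \right)} = 1$
$- 13 d{\left(6 \right)} \left(-3\right) x{\left(-4,0 \right)} = - 13 \cdot 1 \left(-3\right) 0 = \left(-13\right) \left(-3\right) 0 = 39 \cdot 0 = 0$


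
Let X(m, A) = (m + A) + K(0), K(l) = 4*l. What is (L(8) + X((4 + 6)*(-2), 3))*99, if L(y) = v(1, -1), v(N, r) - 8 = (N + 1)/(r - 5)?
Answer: -924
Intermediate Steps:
v(N, r) = 8 + (1 + N)/(-5 + r) (v(N, r) = 8 + (N + 1)/(r - 5) = 8 + (1 + N)/(-5 + r))
L(y) = 23/3 (L(y) = (-39 + 1 + 8*(-1))/(-5 - 1) = (-39 + 1 - 8)/(-6) = -⅙*(-46) = 23/3)
X(m, A) = A + m (X(m, A) = (m + A) + 4*0 = (A + m) + 0 = A + m)
(L(8) + X((4 + 6)*(-2), 3))*99 = (23/3 + (3 + (4 + 6)*(-2)))*99 = (23/3 + (3 + 10*(-2)))*99 = (23/3 + (3 - 20))*99 = (23/3 - 17)*99 = -28/3*99 = -924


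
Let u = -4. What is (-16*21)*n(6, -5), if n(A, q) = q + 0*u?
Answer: 1680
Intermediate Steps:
n(A, q) = q (n(A, q) = q + 0*(-4) = q + 0 = q)
(-16*21)*n(6, -5) = -16*21*(-5) = -336*(-5) = 1680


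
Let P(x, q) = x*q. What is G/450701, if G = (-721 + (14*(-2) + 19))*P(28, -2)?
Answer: 40880/450701 ≈ 0.090703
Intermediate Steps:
P(x, q) = q*x
G = 40880 (G = (-721 + (14*(-2) + 19))*(-2*28) = (-721 + (-28 + 19))*(-56) = (-721 - 9)*(-56) = -730*(-56) = 40880)
G/450701 = 40880/450701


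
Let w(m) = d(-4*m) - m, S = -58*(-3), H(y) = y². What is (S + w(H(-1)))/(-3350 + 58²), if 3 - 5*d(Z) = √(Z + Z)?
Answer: 62/5 - I*√2/35 ≈ 12.4 - 0.040406*I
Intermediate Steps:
S = 174
d(Z) = ⅗ - √2*√Z/5 (d(Z) = ⅗ - √(Z + Z)/5 = ⅗ - √2*√Z/5)
w(m) = ⅗ - m - 2*√2*√(-m)/5 (w(m) = (⅗ - √2*√(-4*m)/5) - m = (⅗ - √2*2*√(-m)/5) - m = (⅗ - 2*√2*√(-m)/5) - m = ⅗ - m - 2*√2*√(-m)/5)
(S + w(H(-1)))/(-3350 + 58²) = (174 + (⅗ - 1*(-1)² - 2*√2*√(-1*(-1)²)/5))/(-3350 + 58²) = (174 + (⅗ - 1*1 - 2*√2*√(-1*1)/5))/(-3350 + 3364) = (174 + (⅗ - 1 - 2*√2*√(-1)/5))/14 = (174 + (⅗ - 1 - 2*√2*I/5))*(1/14) = (174 + (⅗ - 1 - 2*I*√2/5))*(1/14) = (174 + (-⅖ - 2*I*√2/5))*(1/14) = (868/5 - 2*I*√2/5)*(1/14) = 62/5 - I*√2/35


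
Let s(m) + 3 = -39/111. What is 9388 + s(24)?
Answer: 347232/37 ≈ 9384.7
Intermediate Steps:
s(m) = -124/37 (s(m) = -3 - 39/111 = -3 - 39*1/111 = -3 - 13/37 = -124/37)
9388 + s(24) = 9388 - 124/37 = 347232/37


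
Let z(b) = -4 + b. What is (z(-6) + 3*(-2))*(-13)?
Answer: 208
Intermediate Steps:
(z(-6) + 3*(-2))*(-13) = ((-4 - 6) + 3*(-2))*(-13) = (-10 - 6)*(-13) = -16*(-13) = 208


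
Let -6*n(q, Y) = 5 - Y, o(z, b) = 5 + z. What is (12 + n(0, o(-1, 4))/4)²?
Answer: 82369/576 ≈ 143.00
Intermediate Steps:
n(q, Y) = -⅚ + Y/6 (n(q, Y) = -(5 - Y)/6 = -⅚ + Y/6)
(12 + n(0, o(-1, 4))/4)² = (12 + (-⅚ + (5 - 1)/6)/4)² = (12 + (-⅚ + (⅙)*4)*(¼))² = (12 + (-⅚ + ⅔)*(¼))² = (12 - ⅙*¼)² = (12 - 1/24)² = (287/24)² = 82369/576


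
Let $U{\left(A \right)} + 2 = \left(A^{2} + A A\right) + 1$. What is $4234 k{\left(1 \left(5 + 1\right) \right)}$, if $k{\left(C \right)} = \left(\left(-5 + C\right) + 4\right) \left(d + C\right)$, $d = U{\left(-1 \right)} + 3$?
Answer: $211700$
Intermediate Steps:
$U{\left(A \right)} = -1 + 2 A^{2}$ ($U{\left(A \right)} = -2 + \left(\left(A^{2} + A A\right) + 1\right) = -2 + \left(\left(A^{2} + A^{2}\right) + 1\right) = -2 + \left(2 A^{2} + 1\right) = -2 + \left(1 + 2 A^{2}\right) = -1 + 2 A^{2}$)
$d = 4$ ($d = \left(-1 + 2 \left(-1\right)^{2}\right) + 3 = \left(-1 + 2 \cdot 1\right) + 3 = \left(-1 + 2\right) + 3 = 1 + 3 = 4$)
$k{\left(C \right)} = \left(-1 + C\right) \left(4 + C\right)$ ($k{\left(C \right)} = \left(\left(-5 + C\right) + 4\right) \left(4 + C\right) = \left(-1 + C\right) \left(4 + C\right)$)
$4234 k{\left(1 \left(5 + 1\right) \right)} = 4234 \left(-4 + \left(1 \left(5 + 1\right)\right)^{2} + 3 \cdot 1 \left(5 + 1\right)\right) = 4234 \left(-4 + \left(1 \cdot 6\right)^{2} + 3 \cdot 1 \cdot 6\right) = 4234 \left(-4 + 6^{2} + 3 \cdot 6\right) = 4234 \left(-4 + 36 + 18\right) = 4234 \cdot 50 = 211700$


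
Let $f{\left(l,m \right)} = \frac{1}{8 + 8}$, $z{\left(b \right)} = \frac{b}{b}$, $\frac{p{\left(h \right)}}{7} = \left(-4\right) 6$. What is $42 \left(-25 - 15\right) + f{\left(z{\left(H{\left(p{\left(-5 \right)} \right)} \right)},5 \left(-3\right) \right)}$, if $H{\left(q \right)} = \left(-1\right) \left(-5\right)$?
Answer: $- \frac{26879}{16} \approx -1679.9$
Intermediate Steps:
$p{\left(h \right)} = -168$ ($p{\left(h \right)} = 7 \left(\left(-4\right) 6\right) = 7 \left(-24\right) = -168$)
$H{\left(q \right)} = 5$
$z{\left(b \right)} = 1$
$f{\left(l,m \right)} = \frac{1}{16}$
$42 \left(-25 - 15\right) + f{\left(z{\left(H{\left(p{\left(-5 \right)} \right)} \right)},5 \left(-3\right) \right)} = 42 \left(-25 - 15\right) + \frac{1}{16} = 42 \left(-40\right) + \frac{1}{16} = -1680 + \frac{1}{16} = - \frac{26879}{16}$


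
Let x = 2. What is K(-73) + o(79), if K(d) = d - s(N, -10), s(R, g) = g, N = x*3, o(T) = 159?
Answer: 96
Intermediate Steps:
N = 6 (N = 2*3 = 6)
K(d) = 10 + d (K(d) = d - 1*(-10) = d + 10 = 10 + d)
K(-73) + o(79) = (10 - 73) + 159 = -63 + 159 = 96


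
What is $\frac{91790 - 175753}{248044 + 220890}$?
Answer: $- \frac{83963}{468934} \approx -0.17905$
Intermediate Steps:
$\frac{91790 - 175753}{248044 + 220890} = - \frac{83963}{468934}$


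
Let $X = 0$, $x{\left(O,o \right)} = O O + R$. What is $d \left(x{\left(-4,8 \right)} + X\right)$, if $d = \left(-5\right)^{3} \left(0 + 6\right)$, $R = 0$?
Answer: $-12000$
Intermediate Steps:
$x{\left(O,o \right)} = O^{2}$ ($x{\left(O,o \right)} = O O + 0 = O^{2} + 0 = O^{2}$)
$d = -750$ ($d = \left(-125\right) 6 = -750$)
$d \left(x{\left(-4,8 \right)} + X\right) = - 750 \left(\left(-4\right)^{2} + 0\right) = - 750 \left(16 + 0\right) = \left(-750\right) 16 = -12000$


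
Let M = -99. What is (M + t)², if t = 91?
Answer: 64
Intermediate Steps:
(M + t)² = (-99 + 91)² = (-8)² = 64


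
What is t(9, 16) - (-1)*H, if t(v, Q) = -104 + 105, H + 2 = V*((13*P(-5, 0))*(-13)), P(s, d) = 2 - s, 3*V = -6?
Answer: 2365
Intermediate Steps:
V = -2 (V = (1/3)*(-6) = -2)
H = 2364 (H = -2 - 2*13*(2 - 1*(-5))*(-13) = -2 - 2*13*(2 + 5)*(-13) = -2 - 2*13*7*(-13) = -2 - 182*(-13) = -2 - 2*(-1183) = -2 + 2366 = 2364)
t(v, Q) = 1
t(9, 16) - (-1)*H = 1 - (-1)*2364 = 1 - 1*(-2364) = 1 + 2364 = 2365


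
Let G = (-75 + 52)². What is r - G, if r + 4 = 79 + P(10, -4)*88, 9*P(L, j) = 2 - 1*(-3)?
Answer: -3646/9 ≈ -405.11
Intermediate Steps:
P(L, j) = 5/9 (P(L, j) = (2 - 1*(-3))/9 = (2 + 3)/9 = (⅑)*5 = 5/9)
G = 529 (G = (-23)² = 529)
r = 1115/9 (r = -4 + (79 + (5/9)*88) = -4 + (79 + 440/9) = -4 + 1151/9 = 1115/9 ≈ 123.89)
r - G = 1115/9 - 1*529 = 1115/9 - 529 = -3646/9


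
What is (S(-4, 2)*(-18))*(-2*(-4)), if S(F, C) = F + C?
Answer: 288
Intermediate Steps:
S(F, C) = C + F
(S(-4, 2)*(-18))*(-2*(-4)) = ((2 - 4)*(-18))*(-2*(-4)) = -2*(-18)*8 = 36*8 = 288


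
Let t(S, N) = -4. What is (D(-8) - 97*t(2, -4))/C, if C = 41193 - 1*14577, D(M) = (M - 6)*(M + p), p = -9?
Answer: 313/13308 ≈ 0.023520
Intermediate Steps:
D(M) = (-9 + M)*(-6 + M) (D(M) = (M - 6)*(M - 9) = (-6 + M)*(-9 + M) = (-9 + M)*(-6 + M))
C = 26616 (C = 41193 - 14577 = 26616)
(D(-8) - 97*t(2, -4))/C = ((54 + (-8)**2 - 15*(-8)) - 97*(-4))/26616 = ((54 + 64 + 120) + 388)*(1/26616) = (238 + 388)*(1/26616) = 626*(1/26616) = 313/13308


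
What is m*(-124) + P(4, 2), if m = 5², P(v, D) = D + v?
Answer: -3094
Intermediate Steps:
m = 25
m*(-124) + P(4, 2) = 25*(-124) + (2 + 4) = -3100 + 6 = -3094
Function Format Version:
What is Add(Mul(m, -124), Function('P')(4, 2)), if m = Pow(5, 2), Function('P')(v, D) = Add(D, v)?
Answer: -3094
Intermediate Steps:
m = 25
Add(Mul(m, -124), Function('P')(4, 2)) = Add(Mul(25, -124), Add(2, 4)) = Add(-3100, 6) = -3094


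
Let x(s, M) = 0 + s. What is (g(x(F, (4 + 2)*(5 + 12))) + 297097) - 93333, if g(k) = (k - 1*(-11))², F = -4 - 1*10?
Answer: 203773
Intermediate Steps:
F = -14 (F = -4 - 10 = -14)
x(s, M) = s
g(k) = (11 + k)² (g(k) = (k + 11)² = (11 + k)²)
(g(x(F, (4 + 2)*(5 + 12))) + 297097) - 93333 = ((11 - 14)² + 297097) - 93333 = ((-3)² + 297097) - 93333 = (9 + 297097) - 93333 = 297106 - 93333 = 203773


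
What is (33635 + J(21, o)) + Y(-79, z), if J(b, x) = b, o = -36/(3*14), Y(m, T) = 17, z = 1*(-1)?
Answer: 33673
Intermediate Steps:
z = -1
o = -6/7 (o = -36/42 = -36*1/42 = -6/7 ≈ -0.85714)
(33635 + J(21, o)) + Y(-79, z) = (33635 + 21) + 17 = 33656 + 17 = 33673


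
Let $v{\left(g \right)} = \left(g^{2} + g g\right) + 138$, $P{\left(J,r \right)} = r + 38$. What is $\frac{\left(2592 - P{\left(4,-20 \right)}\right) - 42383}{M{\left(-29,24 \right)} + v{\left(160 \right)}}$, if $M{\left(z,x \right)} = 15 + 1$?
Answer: $- \frac{39809}{51354} \approx -0.77519$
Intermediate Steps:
$P{\left(J,r \right)} = 38 + r$
$M{\left(z,x \right)} = 16$
$v{\left(g \right)} = 138 + 2 g^{2}$ ($v{\left(g \right)} = \left(g^{2} + g^{2}\right) + 138 = 2 g^{2} + 138 = 138 + 2 g^{2}$)
$\frac{\left(2592 - P{\left(4,-20 \right)}\right) - 42383}{M{\left(-29,24 \right)} + v{\left(160 \right)}} = \frac{\left(2592 - \left(38 - 20\right)\right) - 42383}{16 + \left(138 + 2 \cdot 160^{2}\right)} = \frac{\left(2592 - 18\right) - 42383}{16 + \left(138 + 2 \cdot 25600\right)} = \frac{\left(2592 - 18\right) - 42383}{16 + \left(138 + 51200\right)} = \frac{2574 - 42383}{16 + 51338} = - \frac{39809}{51354}$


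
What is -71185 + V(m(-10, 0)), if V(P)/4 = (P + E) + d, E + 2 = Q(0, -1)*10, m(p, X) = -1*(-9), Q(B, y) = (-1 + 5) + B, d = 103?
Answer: -70585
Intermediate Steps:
Q(B, y) = 4 + B
m(p, X) = 9
E = 38 (E = -2 + (4 + 0)*10 = -2 + 4*10 = -2 + 40 = 38)
V(P) = 564 + 4*P (V(P) = 4*((P + 38) + 103) = 4*((38 + P) + 103) = 4*(141 + P) = 564 + 4*P)
-71185 + V(m(-10, 0)) = -71185 + (564 + 4*9) = -71185 + (564 + 36) = -71185 + 600 = -70585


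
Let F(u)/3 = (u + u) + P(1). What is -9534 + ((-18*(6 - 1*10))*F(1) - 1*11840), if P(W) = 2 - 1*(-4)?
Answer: -19646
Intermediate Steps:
P(W) = 6 (P(W) = 2 + 4 = 6)
F(u) = 18 + 6*u (F(u) = 3*((u + u) + 6) = 3*(2*u + 6) = 3*(6 + 2*u) = 18 + 6*u)
-9534 + ((-18*(6 - 1*10))*F(1) - 1*11840) = -9534 + ((-18*(6 - 1*10))*(18 + 6*1) - 1*11840) = -9534 + ((-18*(6 - 10))*(18 + 6) - 11840) = -9534 + (-18*(-4)*24 - 11840) = -9534 + (72*24 - 11840) = -9534 + (1728 - 11840) = -9534 - 10112 = -19646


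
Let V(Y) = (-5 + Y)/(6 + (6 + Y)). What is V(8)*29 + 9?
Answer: 267/20 ≈ 13.350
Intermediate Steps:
V(Y) = (-5 + Y)/(12 + Y)
V(8)*29 + 9 = ((-5 + 8)/(12 + 8))*29 + 9 = (3/20)*29 + 9 = 87/20 + 9 = 267/20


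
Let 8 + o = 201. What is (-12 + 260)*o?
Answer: 47864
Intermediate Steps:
o = 193 (o = -8 + 201 = 193)
(-12 + 260)*o = (-12 + 260)*193 = 248*193 = 47864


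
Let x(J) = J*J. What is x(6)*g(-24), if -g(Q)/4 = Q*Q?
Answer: -82944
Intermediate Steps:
x(J) = J²
g(Q) = -4*Q² (g(Q) = -4*Q*Q = -4*Q²)
x(6)*g(-24) = 6²*(-4*(-24)²) = 36*(-4*576) = 36*(-2304) = -82944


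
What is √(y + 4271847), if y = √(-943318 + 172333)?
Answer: √(4271847 + 3*I*√85665) ≈ 2066.8 + 0.21*I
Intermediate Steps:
y = 3*I*√85665 (y = √(-770985) = 3*I*√85665 ≈ 878.06*I)
√(y + 4271847) = √(3*I*√85665 + 4271847) = √(4271847 + 3*I*√85665)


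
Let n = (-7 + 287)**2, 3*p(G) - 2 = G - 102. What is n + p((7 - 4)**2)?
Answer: 235109/3 ≈ 78370.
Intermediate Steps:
p(G) = -100/3 + G/3 (p(G) = 2/3 + (G - 102)/3 = 2/3 + (-102 + G)/3 = 2/3 + (-34 + G/3) = -100/3 + G/3)
n = 78400 (n = 280**2 = 78400)
n + p((7 - 4)**2) = 78400 + (-100/3 + (7 - 4)**2/3) = 78400 + (-100/3 + (1/3)*3**2) = 78400 + (-100/3 + (1/3)*9) = 78400 + (-100/3 + 3) = 78400 - 91/3 = 235109/3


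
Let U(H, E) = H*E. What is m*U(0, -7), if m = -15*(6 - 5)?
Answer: 0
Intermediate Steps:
U(H, E) = E*H
m = -15 (m = -15*1 = -15)
m*U(0, -7) = -(-105)*0 = -15*0 = 0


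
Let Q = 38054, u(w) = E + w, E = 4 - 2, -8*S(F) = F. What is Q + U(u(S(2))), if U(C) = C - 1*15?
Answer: 152163/4 ≈ 38041.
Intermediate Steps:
S(F) = -F/8
E = 2
u(w) = 2 + w
U(C) = -15 + C (U(C) = C - 15 = -15 + C)
Q + U(u(S(2))) = 38054 + (-15 + (2 - ⅛*2)) = 38054 + (-15 + (2 - ¼)) = 38054 + (-15 + 7/4) = 38054 - 53/4 = 152163/4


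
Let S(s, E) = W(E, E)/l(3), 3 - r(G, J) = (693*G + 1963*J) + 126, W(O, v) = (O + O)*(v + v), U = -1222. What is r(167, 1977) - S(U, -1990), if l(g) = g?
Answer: -27830515/3 ≈ -9.2768e+6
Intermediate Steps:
W(O, v) = 4*O*v (W(O, v) = (2*O)*(2*v) = 4*O*v)
r(G, J) = -123 - 1963*J - 693*G (r(G, J) = 3 - ((693*G + 1963*J) + 126) = 3 - (126 + 693*G + 1963*J) = 3 + (-126 - 1963*J - 693*G) = -123 - 1963*J - 693*G)
S(s, E) = 4*E**2/3 (S(s, E) = (4*E*E)/3 = (4*E**2)*(1/3) = 4*E**2/3)
r(167, 1977) - S(U, -1990) = (-123 - 1963*1977 - 693*167) - 4*(-1990)**2/3 = (-123 - 3880851 - 115731) - 4*3960100/3 = -3996705 - 1*15840400/3 = -3996705 - 15840400/3 = -27830515/3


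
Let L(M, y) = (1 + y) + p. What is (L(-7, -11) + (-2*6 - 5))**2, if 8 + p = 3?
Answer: 1024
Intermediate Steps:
p = -5 (p = -8 + 3 = -5)
L(M, y) = -4 + y (L(M, y) = (1 + y) - 5 = -4 + y)
(L(-7, -11) + (-2*6 - 5))**2 = ((-4 - 11) + (-2*6 - 5))**2 = (-15 + (-12 - 5))**2 = (-15 - 17)**2 = (-32)**2 = 1024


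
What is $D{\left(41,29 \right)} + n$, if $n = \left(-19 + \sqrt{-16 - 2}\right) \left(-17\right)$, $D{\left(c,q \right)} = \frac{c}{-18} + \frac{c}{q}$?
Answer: $\frac{168155}{522} - 51 i \sqrt{2} \approx 322.14 - 72.125 i$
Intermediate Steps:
$D{\left(c,q \right)} = - \frac{c}{18} + \frac{c}{q}$ ($D{\left(c,q \right)} = c \left(- \frac{1}{18}\right) + \frac{c}{q} = - \frac{c}{18} + \frac{c}{q}$)
$n = 323 - 51 i \sqrt{2}$ ($n = \left(-19 + \sqrt{-16 + \left(-4 + 2\right)}\right) \left(-17\right) = \left(-19 + \sqrt{-16 - 2}\right) \left(-17\right) = \left(-19 + \sqrt{-18}\right) \left(-17\right) = \left(-19 + 3 i \sqrt{2}\right) \left(-17\right) = 323 - 51 i \sqrt{2} \approx 323.0 - 72.125 i$)
$D{\left(41,29 \right)} + n = \left(\left(- \frac{1}{18}\right) 41 + \frac{41}{29}\right) + \left(323 - 51 i \sqrt{2}\right) = \left(- \frac{41}{18} + 41 \cdot \frac{1}{29}\right) + \left(323 - 51 i \sqrt{2}\right) = \left(- \frac{41}{18} + \frac{41}{29}\right) + \left(323 - 51 i \sqrt{2}\right) = - \frac{451}{522} + \left(323 - 51 i \sqrt{2}\right) = \frac{168155}{522} - 51 i \sqrt{2}$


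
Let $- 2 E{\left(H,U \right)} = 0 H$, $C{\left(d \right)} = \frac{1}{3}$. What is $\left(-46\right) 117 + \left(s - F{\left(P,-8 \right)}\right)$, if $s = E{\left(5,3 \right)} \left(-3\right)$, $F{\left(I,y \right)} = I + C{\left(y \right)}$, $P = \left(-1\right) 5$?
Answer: $- \frac{16132}{3} \approx -5377.3$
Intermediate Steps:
$C{\left(d \right)} = \frac{1}{3}$
$E{\left(H,U \right)} = 0$ ($E{\left(H,U \right)} = - \frac{0 H}{2} = \left(- \frac{1}{2}\right) 0 = 0$)
$P = -5$
$F{\left(I,y \right)} = \frac{1}{3} + I$ ($F{\left(I,y \right)} = I + \frac{1}{3} = \frac{1}{3} + I$)
$s = 0$ ($s = 0 \left(-3\right) = 0$)
$\left(-46\right) 117 + \left(s - F{\left(P,-8 \right)}\right) = \left(-46\right) 117 + \left(0 - \left(\frac{1}{3} - 5\right)\right) = -5382 + \left(0 - - \frac{14}{3}\right) = -5382 + \left(0 + \frac{14}{3}\right) = -5382 + \frac{14}{3} = - \frac{16132}{3}$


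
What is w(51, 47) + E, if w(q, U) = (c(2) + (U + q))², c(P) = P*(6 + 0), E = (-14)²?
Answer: 12296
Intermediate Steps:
E = 196
c(P) = 6*P (c(P) = P*6 = 6*P)
w(q, U) = (12 + U + q)² (w(q, U) = (6*2 + (U + q))² = (12 + (U + q))² = (12 + U + q)²)
w(51, 47) + E = (12 + 47 + 51)² + 196 = 110² + 196 = 12100 + 196 = 12296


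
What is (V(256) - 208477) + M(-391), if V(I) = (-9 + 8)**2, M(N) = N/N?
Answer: -208475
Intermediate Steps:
M(N) = 1
V(I) = 1 (V(I) = (-1)**2 = 1)
(V(256) - 208477) + M(-391) = (1 - 208477) + 1 = -208476 + 1 = -208475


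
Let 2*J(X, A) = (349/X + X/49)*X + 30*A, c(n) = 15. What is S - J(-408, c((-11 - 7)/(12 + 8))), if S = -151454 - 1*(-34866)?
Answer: -11631239/98 ≈ -1.1869e+5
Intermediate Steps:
J(X, A) = 15*A + X*(349/X + X/49)/2 (J(X, A) = ((349/X + X/49)*X + 30*A)/2 = (X*(349/X + X/49) + 30*A)/2 = (30*A + X*(349/X + X/49))/2 = 15*A + X*(349/X + X/49)/2)
S = -116588 (S = -151454 + 34866 = -116588)
S - J(-408, c((-11 - 7)/(12 + 8))) = -116588 - (349/2 + 15*15 + (1/98)*(-408)²) = -116588 - (349/2 + 225 + (1/98)*166464) = -116588 - (349/2 + 225 + 83232/49) = -116588 - 1*205615/98 = -116588 - 205615/98 = -11631239/98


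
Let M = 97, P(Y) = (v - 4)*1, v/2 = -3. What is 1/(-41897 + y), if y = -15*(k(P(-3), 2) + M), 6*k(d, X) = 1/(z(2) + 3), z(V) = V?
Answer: -2/86705 ≈ -2.3067e-5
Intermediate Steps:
v = -6 (v = 2*(-3) = -6)
P(Y) = -10 (P(Y) = (-6 - 4)*1 = -10*1 = -10)
k(d, X) = 1/30 (k(d, X) = 1/(6*(2 + 3)) = (⅙)/5 = (⅙)*(⅕) = 1/30)
y = -2911/2 (y = -15*(1/30 + 97) = -15*2911/30 = -2911/2 ≈ -1455.5)
1/(-41897 + y) = 1/(-41897 - 2911/2) = 1/(-86705/2) = -2/86705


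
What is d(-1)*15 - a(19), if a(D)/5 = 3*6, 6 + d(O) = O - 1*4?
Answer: -255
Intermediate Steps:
d(O) = -10 + O (d(O) = -6 + (O - 1*4) = -6 + (O - 4) = -6 + (-4 + O) = -10 + O)
a(D) = 90 (a(D) = 5*(3*6) = 5*18 = 90)
d(-1)*15 - a(19) = (-10 - 1)*15 - 1*90 = -11*15 - 90 = -165 - 90 = -255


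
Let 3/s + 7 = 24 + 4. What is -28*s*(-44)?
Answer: 176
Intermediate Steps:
s = ⅐ (s = 3/(-7 + (24 + 4)) = 3/(-7 + 28) = 3/21 = 3*(1/21) = ⅐ ≈ 0.14286)
-28*s*(-44) = -28*⅐*(-44) = -4*(-44) = 176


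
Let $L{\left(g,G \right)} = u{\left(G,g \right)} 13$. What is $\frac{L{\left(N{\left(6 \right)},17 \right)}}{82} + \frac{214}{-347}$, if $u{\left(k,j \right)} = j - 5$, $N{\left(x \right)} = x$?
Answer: $- \frac{13037}{28454} \approx -0.45818$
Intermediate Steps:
$u{\left(k,j \right)} = -5 + j$ ($u{\left(k,j \right)} = j - 5 = -5 + j$)
$L{\left(g,G \right)} = -65 + 13 g$ ($L{\left(g,G \right)} = \left(-5 + g\right) 13 = -65 + 13 g$)
$\frac{L{\left(N{\left(6 \right)},17 \right)}}{82} + \frac{214}{-347} = \frac{-65 + 13 \cdot 6}{82} + \frac{214}{-347} = \left(-65 + 78\right) \frac{1}{82} + 214 \left(- \frac{1}{347}\right) = 13 \cdot \frac{1}{82} - \frac{214}{347} = \frac{13}{82} - \frac{214}{347} = - \frac{13037}{28454}$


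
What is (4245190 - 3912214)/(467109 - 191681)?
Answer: 83244/68857 ≈ 1.2089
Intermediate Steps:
(4245190 - 3912214)/(467109 - 191681) = 332976/275428 = 332976*(1/275428) = 83244/68857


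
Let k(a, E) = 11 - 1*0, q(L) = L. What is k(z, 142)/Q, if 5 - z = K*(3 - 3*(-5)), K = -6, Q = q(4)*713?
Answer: 11/2852 ≈ 0.0038569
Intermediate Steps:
Q = 2852 (Q = 4*713 = 2852)
z = 113 (z = 5 - (-6)*(3 - 3*(-5)) = 5 - (-6)*(3 + 15) = 5 - (-6)*18 = 5 - 1*(-108) = 5 + 108 = 113)
k(a, E) = 11 (k(a, E) = 11 + 0 = 11)
k(z, 142)/Q = 11/2852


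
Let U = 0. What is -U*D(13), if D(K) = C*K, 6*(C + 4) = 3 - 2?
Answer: 0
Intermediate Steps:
C = -23/6 (C = -4 + (3 - 2)/6 = -4 + (⅙)*1 = -4 + ⅙ = -23/6 ≈ -3.8333)
D(K) = -23*K/6
-U*D(13) = -0*(-23/6*13) = -0*(-299)/6 = -1*0 = 0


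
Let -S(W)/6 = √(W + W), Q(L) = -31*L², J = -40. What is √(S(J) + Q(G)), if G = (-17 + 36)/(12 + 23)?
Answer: √(-11191 - 29400*I*√5)/35 ≈ 4.7593 - 5.638*I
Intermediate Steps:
G = 19/35 ≈ 0.54286
S(W) = -6*√2*√W (S(W) = -6*√(W + W) = -6*√2*√W)
√(S(J) + Q(G)) = √(-6*√2*√(-40) - 31*(19/35)²) = √(-6*√2*2*I*√10 - 31*361/1225) = √(-24*I*√5 - 11191/1225) = √(-11191/1225 - 24*I*√5)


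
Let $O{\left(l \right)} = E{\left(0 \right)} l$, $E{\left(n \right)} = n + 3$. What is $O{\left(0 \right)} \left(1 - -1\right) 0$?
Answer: $0$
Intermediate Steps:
$E{\left(n \right)} = 3 + n$
$O{\left(l \right)} = 3 l$ ($O{\left(l \right)} = \left(3 + 0\right) l = 3 l$)
$O{\left(0 \right)} \left(1 - -1\right) 0 = 3 \cdot 0 \left(1 - -1\right) 0 = 0 \left(1 + 1\right) 0 = 0 \cdot 2 \cdot 0 = 0 \cdot 0 = 0$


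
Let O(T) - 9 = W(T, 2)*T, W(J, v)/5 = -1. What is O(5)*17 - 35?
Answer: -307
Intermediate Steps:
W(J, v) = -5 (W(J, v) = 5*(-1) = -5)
O(T) = 9 - 5*T
O(5)*17 - 35 = (9 - 5*5)*17 - 35 = (9 - 25)*17 - 35 = -16*17 - 35 = -272 - 35 = -307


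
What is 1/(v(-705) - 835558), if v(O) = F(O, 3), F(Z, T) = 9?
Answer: -1/835549 ≈ -1.1968e-6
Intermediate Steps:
v(O) = 9
1/(v(-705) - 835558) = 1/(9 - 835558) = 1/(-835549) = -1/835549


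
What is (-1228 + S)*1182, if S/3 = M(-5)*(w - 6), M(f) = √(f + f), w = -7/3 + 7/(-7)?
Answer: -1451496 - 33096*I*√10 ≈ -1.4515e+6 - 1.0466e+5*I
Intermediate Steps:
w = -10/3 (w = -7*⅓ + 7*(-⅐) = -7/3 - 1 = -10/3 ≈ -3.3333)
M(f) = √2*√f (M(f) = √(2*f) = √2*√f)
S = -28*I*√10 (S = 3*((√2*√(-5))*(-10/3 - 6)) = 3*((√2*(I*√5))*(-28/3)) = 3*((I*√10)*(-28/3)) = 3*(-28*I*√10/3) = -28*I*√10 ≈ -88.544*I)
(-1228 + S)*1182 = (-1228 - 28*I*√10)*1182 = -1451496 - 33096*I*√10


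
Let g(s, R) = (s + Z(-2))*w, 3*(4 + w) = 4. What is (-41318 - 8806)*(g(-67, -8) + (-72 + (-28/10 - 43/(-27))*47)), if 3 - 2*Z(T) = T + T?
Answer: -91543132/45 ≈ -2.0343e+6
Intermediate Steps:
w = -8/3 (w = -4 + (⅓)*4 = -4 + 4/3 = -8/3 ≈ -2.6667)
Z(T) = 3/2 - T (Z(T) = 3/2 - (T + T)/2 = 3/2 - T)
g(s, R) = -28/3 - 8*s/3 (g(s, R) = (s + (3/2 - 1*(-2)))*(-8/3) = (s + (3/2 + 2))*(-8/3) = (s + 7/2)*(-8/3) = (7/2 + s)*(-8/3) = -28/3 - 8*s/3)
(-41318 - 8806)*(g(-67, -8) + (-72 + (-28/10 - 43/(-27))*47)) = (-41318 - 8806)*((-28/3 - 8/3*(-67)) + (-72 + (-28/10 - 43/(-27))*47)) = -50124*((-28/3 + 536/3) + (-72 + (-28*⅒ - 43*(-1/27))*47)) = -50124*(508/3 + (-72 + (-14/5 + 43/27)*47)) = -50124*(508/3 + (-72 - 163/135*47)) = -50124*(508/3 + (-72 - 7661/135)) = -50124*(508/3 - 17381/135) = -50124*5479/135 = -91543132/45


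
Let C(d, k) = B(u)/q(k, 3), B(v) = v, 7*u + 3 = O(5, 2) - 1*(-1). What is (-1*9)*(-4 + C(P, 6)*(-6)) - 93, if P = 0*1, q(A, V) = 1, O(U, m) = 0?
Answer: -507/7 ≈ -72.429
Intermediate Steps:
P = 0
u = -2/7 (u = -3/7 + (0 - 1*(-1))/7 = -3/7 + (0 + 1)/7 = -3/7 + (⅐)*1 = -3/7 + ⅐ = -2/7 ≈ -0.28571)
C(d, k) = -2/7 (C(d, k) = -2/7/1 = -2/7*1 = -2/7)
(-1*9)*(-4 + C(P, 6)*(-6)) - 93 = (-1*9)*(-4 - 2/7*(-6)) - 93 = -9*(-4 + 12/7) - 93 = -9*(-16/7) - 93 = 144/7 - 93 = -507/7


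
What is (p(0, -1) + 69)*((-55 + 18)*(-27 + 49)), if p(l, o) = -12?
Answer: -46398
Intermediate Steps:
(p(0, -1) + 69)*((-55 + 18)*(-27 + 49)) = (-12 + 69)*((-55 + 18)*(-27 + 49)) = 57*(-37*22) = 57*(-814) = -46398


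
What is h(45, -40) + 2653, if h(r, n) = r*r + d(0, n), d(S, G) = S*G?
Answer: 4678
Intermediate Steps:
d(S, G) = G*S
h(r, n) = r² (h(r, n) = r*r + n*0 = r² + 0 = r²)
h(45, -40) + 2653 = 45² + 2653 = 2025 + 2653 = 4678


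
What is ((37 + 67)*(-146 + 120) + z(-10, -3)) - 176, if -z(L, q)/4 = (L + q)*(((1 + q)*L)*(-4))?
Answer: -7040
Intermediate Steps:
z(L, q) = 16*L*(1 + q)*(L + q) (z(L, q) = -4*(L + q)*((1 + q)*L)*(-4) = -4*(L + q)*(L*(1 + q))*(-4) = -4*(L + q)*(-4*L*(1 + q)) = -(-16)*L*(1 + q)*(L + q) = 16*L*(1 + q)*(L + q))
((37 + 67)*(-146 + 120) + z(-10, -3)) - 176 = ((37 + 67)*(-146 + 120) + 16*(-10)*(-10 - 3 + (-3)² - 10*(-3))) - 176 = (104*(-26) + 16*(-10)*(-10 - 3 + 9 + 30)) - 176 = (-2704 + 16*(-10)*26) - 176 = (-2704 - 4160) - 176 = -6864 - 176 = -7040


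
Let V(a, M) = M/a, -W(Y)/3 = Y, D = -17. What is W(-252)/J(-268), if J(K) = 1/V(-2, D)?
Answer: 6426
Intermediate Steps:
W(Y) = -3*Y
J(K) = 2/17 (J(K) = 1/(-17/(-2)) = 1/(-17*(-1/2)) = 1/(17/2) = 2/17)
W(-252)/J(-268) = (-3*(-252))/(2/17) = 756*(17/2) = 6426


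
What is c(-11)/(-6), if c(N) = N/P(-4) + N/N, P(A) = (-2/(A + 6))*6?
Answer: -17/36 ≈ -0.47222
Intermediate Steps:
P(A) = -12/(6 + A) (P(A) = (-2/(6 + A))*6 = -2/(6 + A)*6 = -12/(6 + A))
c(N) = 1 - N/6 (c(N) = N/((-12/(6 - 4))) + N/N = N/((-12/2)) + 1 = N/((-12*½)) + 1 = N/(-6) + 1 = N*(-⅙) + 1 = -N/6 + 1 = 1 - N/6)
c(-11)/(-6) = (1 - ⅙*(-11))/(-6) = -(1 + 11/6)/6 = -⅙*17/6 = -17/36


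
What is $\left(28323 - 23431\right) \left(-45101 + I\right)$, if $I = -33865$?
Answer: $-386301672$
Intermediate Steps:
$\left(28323 - 23431\right) \left(-45101 + I\right) = \left(28323 - 23431\right) \left(-45101 - 33865\right) = 4892 \left(-78966\right) = -386301672$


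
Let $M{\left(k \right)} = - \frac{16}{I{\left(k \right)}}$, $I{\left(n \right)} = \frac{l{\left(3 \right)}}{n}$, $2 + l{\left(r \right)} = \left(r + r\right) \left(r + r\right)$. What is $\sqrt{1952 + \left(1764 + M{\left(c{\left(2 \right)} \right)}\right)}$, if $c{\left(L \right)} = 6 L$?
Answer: $\frac{2 \sqrt{268073}}{17} \approx 60.913$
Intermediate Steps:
$l{\left(r \right)} = -2 + 4 r^{2}$ ($l{\left(r \right)} = -2 + \left(r + r\right) \left(r + r\right) = -2 + 2 r 2 r = -2 + 4 r^{2}$)
$I{\left(n \right)} = \frac{34}{n}$ ($I{\left(n \right)} = \frac{-2 + 4 \cdot 3^{2}}{n} = \frac{-2 + 4 \cdot 9}{n} = \frac{-2 + 36}{n} = \frac{34}{n}$)
$M{\left(k \right)} = - \frac{8 k}{17}$ ($M{\left(k \right)} = - \frac{16}{34 \frac{1}{k}} = - 16 \frac{k}{34} = - \frac{8 k}{17}$)
$\sqrt{1952 + \left(1764 + M{\left(c{\left(2 \right)} \right)}\right)} = \sqrt{1952 + \left(1764 - \frac{8 \cdot 6 \cdot 2}{17}\right)} = \sqrt{1952 + \left(1764 - \frac{96}{17}\right)} = \sqrt{1952 + \frac{29892}{17}} = \sqrt{\frac{63076}{17}} = \frac{2 \sqrt{268073}}{17}$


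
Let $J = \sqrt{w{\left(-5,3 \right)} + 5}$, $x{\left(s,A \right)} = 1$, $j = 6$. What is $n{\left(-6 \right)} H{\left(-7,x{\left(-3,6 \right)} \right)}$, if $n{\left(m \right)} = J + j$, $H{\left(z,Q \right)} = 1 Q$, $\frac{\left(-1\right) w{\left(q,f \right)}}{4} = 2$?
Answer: $6 + i \sqrt{3} \approx 6.0 + 1.732 i$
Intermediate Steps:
$w{\left(q,f \right)} = -8$ ($w{\left(q,f \right)} = \left(-4\right) 2 = -8$)
$H{\left(z,Q \right)} = Q$
$J = i \sqrt{3}$ ($J = \sqrt{-8 + 5} = \sqrt{-3} = i \sqrt{3} \approx 1.732 i$)
$n{\left(m \right)} = 6 + i \sqrt{3}$ ($n{\left(m \right)} = i \sqrt{3} + 6 = 6 + i \sqrt{3}$)
$n{\left(-6 \right)} H{\left(-7,x{\left(-3,6 \right)} \right)} = \left(6 + i \sqrt{3}\right) 1 = 6 + i \sqrt{3}$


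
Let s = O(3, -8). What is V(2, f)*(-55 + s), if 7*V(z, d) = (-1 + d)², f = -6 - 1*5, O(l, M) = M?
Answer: -1296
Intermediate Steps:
s = -8
f = -11 (f = -6 - 5 = -11)
V(z, d) = (-1 + d)²/7
V(2, f)*(-55 + s) = ((-1 - 11)²/7)*(-55 - 8) = ((⅐)*(-12)²)*(-63) = ((⅐)*144)*(-63) = (144/7)*(-63) = -1296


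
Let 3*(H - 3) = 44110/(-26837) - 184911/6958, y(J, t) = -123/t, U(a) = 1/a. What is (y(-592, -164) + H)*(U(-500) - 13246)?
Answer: 1998658094437059/26675978000 ≈ 74924.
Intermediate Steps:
H = -3588787273/560195538 (H = 3 + (44110/(-26837) - 184911/6958)/3 = 3 + (44110*(-1/26837) - 184911*1/6958)/3 = 3 + (-44110/26837 - 184911/6958)/3 = 3 + (⅓)*(-5269373887/186731846) = 3 - 5269373887/560195538 = -3588787273/560195538 ≈ -6.4063)
(y(-592, -164) + H)*(U(-500) - 13246) = (-123/(-164) - 3588787273/560195538)*(1/(-500) - 13246) = (-123*(-1/164) - 3588787273/560195538)*(-1/500 - 13246) = (¾ - 3588787273/560195538)*(-6623001/500) = -6337281239/1120391076*(-6623001/500) = 1998658094437059/26675978000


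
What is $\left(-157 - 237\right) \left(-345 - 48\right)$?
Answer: $154842$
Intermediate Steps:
$\left(-157 - 237\right) \left(-345 - 48\right) = \left(-157 - 237\right) \left(-393\right) = \left(-394\right) \left(-393\right) = 154842$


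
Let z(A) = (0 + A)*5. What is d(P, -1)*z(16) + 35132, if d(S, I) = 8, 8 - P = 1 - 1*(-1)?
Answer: 35772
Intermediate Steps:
P = 6 (P = 8 - (1 - 1*(-1)) = 8 - (1 + 1) = 8 - 1*2 = 8 - 2 = 6)
z(A) = 5*A (z(A) = A*5 = 5*A)
d(P, -1)*z(16) + 35132 = 8*(5*16) + 35132 = 8*80 + 35132 = 640 + 35132 = 35772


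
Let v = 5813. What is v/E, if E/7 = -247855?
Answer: -5813/1734985 ≈ -0.0033505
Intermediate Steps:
E = -1734985 (E = 7*(-247855) = -1734985)
v/E = 5813/(-1734985) = 5813*(-1/1734985) = -5813/1734985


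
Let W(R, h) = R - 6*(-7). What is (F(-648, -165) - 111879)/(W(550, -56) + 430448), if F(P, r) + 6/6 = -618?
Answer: -56249/215520 ≈ -0.26099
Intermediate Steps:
F(P, r) = -619 (F(P, r) = -1 - 618 = -619)
W(R, h) = 42 + R (W(R, h) = R + 42 = 42 + R)
(F(-648, -165) - 111879)/(W(550, -56) + 430448) = (-619 - 111879)/((42 + 550) + 430448) = -112498/(592 + 430448) = -112498/431040 = -112498*1/431040 = -56249/215520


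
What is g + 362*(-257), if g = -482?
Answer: -93516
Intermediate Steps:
g + 362*(-257) = -482 + 362*(-257) = -482 - 93034 = -93516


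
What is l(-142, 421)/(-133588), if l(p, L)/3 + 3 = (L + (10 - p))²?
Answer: -492489/66794 ≈ -7.3733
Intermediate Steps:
l(p, L) = -9 + 3*(10 + L - p)² (l(p, L) = -9 + 3*(L + (10 - p))² = -9 + 3*(10 + L - p)²)
l(-142, 421)/(-133588) = (-9 + 3*(10 + 421 - 1*(-142))²)/(-133588) = (-9 + 3*(10 + 421 + 142)²)*(-1/133588) = (-9 + 3*573²)*(-1/133588) = (-9 + 3*328329)*(-1/133588) = (-9 + 984987)*(-1/133588) = 984978*(-1/133588) = -492489/66794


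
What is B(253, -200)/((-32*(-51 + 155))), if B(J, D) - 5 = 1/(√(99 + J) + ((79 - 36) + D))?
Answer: -7583/5053776 + √22/20215104 ≈ -0.0015002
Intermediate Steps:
B(J, D) = 5 + 1/(43 + D + √(99 + J)) (B(J, D) = 5 + 1/(√(99 + J) + ((79 - 36) + D)) = 5 + 1/(√(99 + J) + (43 + D)) = 5 + 1/(43 + D + √(99 + J)))
B(253, -200)/((-32*(-51 + 155))) = ((216 + 5*(-200) + 5*√(99 + 253))/(43 - 200 + √(99 + 253)))/((-32*(-51 + 155))) = ((216 - 1000 + 5*√352)/(43 - 200 + √352))/((-32*104)) = ((216 - 1000 + 5*(4*√22))/(43 - 200 + 4*√22))/(-3328) = ((216 - 1000 + 20*√22)/(-157 + 4*√22))*(-1/3328) = ((-784 + 20*√22)/(-157 + 4*√22))*(-1/3328) = -(-784 + 20*√22)/(3328*(-157 + 4*√22))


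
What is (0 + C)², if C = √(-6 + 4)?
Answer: -2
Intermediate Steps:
C = I*√2 (C = √(-2) = I*√2 ≈ 1.4142*I)
(0 + C)² = (0 + I*√2)² = (I*√2)² = -2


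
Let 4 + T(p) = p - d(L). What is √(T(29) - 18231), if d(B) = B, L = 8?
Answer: I*√18214 ≈ 134.96*I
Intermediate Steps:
T(p) = -12 + p (T(p) = -4 + (p - 1*8) = -4 + (p - 8) = -4 + (-8 + p) = -12 + p)
√(T(29) - 18231) = √((-12 + 29) - 18231) = √(17 - 18231) = √(-18214) = I*√18214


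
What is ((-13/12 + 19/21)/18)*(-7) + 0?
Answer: 5/72 ≈ 0.069444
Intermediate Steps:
((-13/12 + 19/21)/18)*(-7) + 0 = ((-13*1/12 + 19*(1/21))*(1/18))*(-7) + 0 = ((-13/12 + 19/21)*(1/18))*(-7) + 0 = -5/28*1/18*(-7) + 0 = -5/504*(-7) + 0 = 5/72 + 0 = 5/72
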